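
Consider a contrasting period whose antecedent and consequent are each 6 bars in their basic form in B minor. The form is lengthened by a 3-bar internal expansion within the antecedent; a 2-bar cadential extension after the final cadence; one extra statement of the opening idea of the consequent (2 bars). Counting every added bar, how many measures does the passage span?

Basic contrasting period: 6 + 6 = 12 bars.
12 (basic form) + 3 (internal expansion) + 2 (cadential extension) + 2 (extra statement) = 19.

19 measures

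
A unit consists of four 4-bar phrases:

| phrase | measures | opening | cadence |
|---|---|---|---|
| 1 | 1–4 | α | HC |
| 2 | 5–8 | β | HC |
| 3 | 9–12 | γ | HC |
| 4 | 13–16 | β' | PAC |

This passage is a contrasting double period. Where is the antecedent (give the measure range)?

In a double period the four phrases pair into a large antecedent (phrases 1–2, ending half cadence) and a large consequent (phrases 3–4, ending perfect authentic cadence). The antecedent spans bars 1–8.

measures 1–8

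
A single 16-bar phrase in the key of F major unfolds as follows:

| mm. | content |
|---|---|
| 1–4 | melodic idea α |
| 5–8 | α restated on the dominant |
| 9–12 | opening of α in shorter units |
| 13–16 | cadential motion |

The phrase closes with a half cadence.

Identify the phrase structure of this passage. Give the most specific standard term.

sentence

Basic idea (mm. 1-4) + its repetition (measures 5-8) form the presentation; fragmentation and cadence (mm. 9–16) form the continuation — the 16-bar whole is a sentence.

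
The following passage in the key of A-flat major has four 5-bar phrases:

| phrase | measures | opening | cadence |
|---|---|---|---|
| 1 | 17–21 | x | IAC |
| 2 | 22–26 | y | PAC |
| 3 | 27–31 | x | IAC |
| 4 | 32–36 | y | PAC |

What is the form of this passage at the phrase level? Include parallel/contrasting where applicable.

The cadence pattern IAC–PAC–IAC–PAC is weak–strong twice, and phrases 3–4 restate phrases 1–2: a period heard twice, not a double period (which would end weakly at phrase 2).

repeated period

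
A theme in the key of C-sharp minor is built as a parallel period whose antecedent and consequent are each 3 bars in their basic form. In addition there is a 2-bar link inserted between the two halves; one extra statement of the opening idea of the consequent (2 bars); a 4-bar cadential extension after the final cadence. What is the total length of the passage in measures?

14 measures

Basic parallel period: 3 + 3 = 6 bars.
6 (basic form) + 2 (link) + 2 (extra statement) + 4 (cadential extension) = 14.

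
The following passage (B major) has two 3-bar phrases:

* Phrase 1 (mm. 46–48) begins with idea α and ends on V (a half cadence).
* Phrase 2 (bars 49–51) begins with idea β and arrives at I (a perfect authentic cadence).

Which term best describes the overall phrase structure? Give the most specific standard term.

Phrase 1 ends with a half cadence (weaker) and phrase 2 with a perfect authentic cadence (stronger): antecedent + consequent = a period.
The two phrases open with different material (α / β), so the period is contrasting.

contrasting period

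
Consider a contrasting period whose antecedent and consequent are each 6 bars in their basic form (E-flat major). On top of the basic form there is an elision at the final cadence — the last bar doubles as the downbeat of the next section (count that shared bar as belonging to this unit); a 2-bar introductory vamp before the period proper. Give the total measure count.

14 measures

Basic contrasting period: 6 + 6 = 12 bars.
12 (basic form) + 2 (introduction) = 14.
The elision shares a bar with the next section but does not change this unit's count.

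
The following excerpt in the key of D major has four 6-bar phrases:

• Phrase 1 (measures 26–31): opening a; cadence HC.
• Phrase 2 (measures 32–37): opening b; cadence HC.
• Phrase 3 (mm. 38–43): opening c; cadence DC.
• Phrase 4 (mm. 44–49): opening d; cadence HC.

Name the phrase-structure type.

phrase group

Phrase 4 ends with a half cadence, no stronger than phrase 2's half cadence, so the four phrases do not form a double period; nor do phrases 3–4 duplicate 1–2, so it is not a repeated period. With no phrase reaching a conclusive cadence, the passage is a phrase group.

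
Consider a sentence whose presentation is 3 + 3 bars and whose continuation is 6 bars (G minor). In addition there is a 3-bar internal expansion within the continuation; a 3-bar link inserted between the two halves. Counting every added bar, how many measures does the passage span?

18 measures

Basic sentence: 3 + 3 + 6 = 12 bars.
12 (basic form) + 3 (internal expansion) + 3 (link) = 18.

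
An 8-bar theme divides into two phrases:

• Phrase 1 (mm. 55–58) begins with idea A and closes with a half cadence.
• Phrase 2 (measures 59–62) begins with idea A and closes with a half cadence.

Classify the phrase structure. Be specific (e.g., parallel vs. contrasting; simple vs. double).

Both phrases have the same opening (A) and the same cadence (half cadence): the second is a restatement, not a consequent, so this is a repeated phrase rather than a period.

repeated phrase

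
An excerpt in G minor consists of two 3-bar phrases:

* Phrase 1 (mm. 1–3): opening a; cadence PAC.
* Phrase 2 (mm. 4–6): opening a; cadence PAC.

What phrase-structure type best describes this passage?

repeated phrase

Both phrases have the same opening (a) and the same cadence (perfect authentic cadence): the second is a restatement, not a consequent, so this is a repeated phrase rather than a period.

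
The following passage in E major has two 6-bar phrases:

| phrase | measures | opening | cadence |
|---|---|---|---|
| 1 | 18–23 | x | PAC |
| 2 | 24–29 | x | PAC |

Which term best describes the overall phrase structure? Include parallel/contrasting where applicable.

Both phrases have the same opening (x) and the same cadence (perfect authentic cadence): the second is a restatement, not a consequent, so this is a repeated phrase rather than a period.

repeated phrase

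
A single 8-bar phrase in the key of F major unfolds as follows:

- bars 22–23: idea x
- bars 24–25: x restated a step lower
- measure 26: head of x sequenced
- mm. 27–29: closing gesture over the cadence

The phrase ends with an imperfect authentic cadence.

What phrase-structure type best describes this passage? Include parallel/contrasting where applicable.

sentence

Basic idea (mm. 22–23) + its repetition (bars 24-25) form the presentation; fragmentation and cadence (bars 26–29) form the continuation — the 8-bar whole is a sentence.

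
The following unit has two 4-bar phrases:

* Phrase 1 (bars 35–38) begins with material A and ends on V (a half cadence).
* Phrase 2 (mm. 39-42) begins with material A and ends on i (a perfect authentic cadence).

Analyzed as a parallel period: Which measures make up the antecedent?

The antecedent is the phrase ending with the weaker cadence (half cadence, phrase 1) and the consequent the one ending more conclusively (perfect authentic cadence, phrase 2); the antecedent is mm. 35–38.

measures 35–38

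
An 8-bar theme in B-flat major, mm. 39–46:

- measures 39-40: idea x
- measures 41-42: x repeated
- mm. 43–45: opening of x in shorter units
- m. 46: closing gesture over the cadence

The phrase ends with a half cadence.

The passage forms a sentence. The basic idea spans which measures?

The presentation of a sentence is the basic idea (measures 39–40) plus its repetition (measures 41–42); the basic idea is therefore measures 39–40.

measures 39–40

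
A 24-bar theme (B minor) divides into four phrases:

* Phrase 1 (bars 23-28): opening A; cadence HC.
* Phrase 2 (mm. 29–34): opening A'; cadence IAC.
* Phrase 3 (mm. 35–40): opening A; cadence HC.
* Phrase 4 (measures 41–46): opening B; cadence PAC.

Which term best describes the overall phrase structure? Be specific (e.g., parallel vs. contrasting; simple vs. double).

Four phrases in two halves: the first half (measures 23–34) ends with an imperfect authentic cadence, the second (measures 35-46) with a perfect authentic cadence — a large antecedent–consequent pair, i.e. a double period.
Phrase 3 begins with the same material as phrase 1, making it parallel.

parallel double period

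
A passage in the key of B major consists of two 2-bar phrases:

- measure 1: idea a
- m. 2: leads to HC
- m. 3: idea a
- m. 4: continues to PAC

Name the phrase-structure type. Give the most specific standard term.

parallel period

Phrase 1 ends with a half cadence (weaker) and phrase 2 with a perfect authentic cadence (stronger): antecedent + consequent = a period.
The two phrases open with the same material (a / a), so the period is parallel.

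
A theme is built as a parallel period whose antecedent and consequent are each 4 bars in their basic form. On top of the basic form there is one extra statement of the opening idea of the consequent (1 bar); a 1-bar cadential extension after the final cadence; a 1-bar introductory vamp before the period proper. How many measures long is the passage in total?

Basic parallel period: 4 + 4 = 8 bars.
8 (basic form) + 1 (extra statement) + 1 (cadential extension) + 1 (introduction) = 11.

11 measures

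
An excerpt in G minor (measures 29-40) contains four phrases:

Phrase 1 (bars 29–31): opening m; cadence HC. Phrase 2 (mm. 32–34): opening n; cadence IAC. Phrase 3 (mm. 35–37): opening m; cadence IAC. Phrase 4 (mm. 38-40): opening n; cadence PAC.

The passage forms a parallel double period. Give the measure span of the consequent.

In a double period the first pair of phrases (ending imperfect authentic cadence) is the large antecedent and the second pair (ending perfect authentic cadence) is the large consequent; the consequent is measures 35–40.

measures 35–40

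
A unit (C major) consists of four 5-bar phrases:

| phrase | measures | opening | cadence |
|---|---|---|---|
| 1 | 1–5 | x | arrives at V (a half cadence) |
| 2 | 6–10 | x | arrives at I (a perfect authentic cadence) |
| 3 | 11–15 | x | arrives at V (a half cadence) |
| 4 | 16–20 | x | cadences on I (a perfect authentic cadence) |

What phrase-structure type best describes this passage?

The cadence pattern HC–PAC–HC–PAC is weak–strong twice, and phrases 3–4 restate phrases 1–2: a period heard twice, not a double period (which would end weakly at phrase 2).

repeated period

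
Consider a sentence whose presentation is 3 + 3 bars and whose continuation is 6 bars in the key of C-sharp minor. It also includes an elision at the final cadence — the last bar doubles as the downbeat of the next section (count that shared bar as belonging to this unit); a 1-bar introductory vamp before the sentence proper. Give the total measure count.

13 measures

Basic sentence: 3 + 3 + 6 = 12 bars.
12 (basic form) + 1 (introduction) = 13.
The elision shares a bar with the next section but does not change this unit's count.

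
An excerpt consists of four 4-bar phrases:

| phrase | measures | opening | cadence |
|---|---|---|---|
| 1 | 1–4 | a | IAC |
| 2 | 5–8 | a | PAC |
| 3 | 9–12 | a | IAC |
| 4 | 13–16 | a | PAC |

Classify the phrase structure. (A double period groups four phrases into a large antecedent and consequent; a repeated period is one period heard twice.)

The cadence pattern IAC–PAC–IAC–PAC is weak–strong twice, and phrases 3–4 restate phrases 1–2: a period heard twice, not a double period (which would end weakly at phrase 2).

repeated period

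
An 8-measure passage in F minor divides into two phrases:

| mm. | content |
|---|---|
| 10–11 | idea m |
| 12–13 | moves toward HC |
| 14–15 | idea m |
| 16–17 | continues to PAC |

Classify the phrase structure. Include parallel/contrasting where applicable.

Phrase 1 ends with a half cadence (weaker) and phrase 2 with a perfect authentic cadence (stronger): antecedent + consequent = a period.
The two phrases open with the same material (m / m), so the period is parallel.

parallel period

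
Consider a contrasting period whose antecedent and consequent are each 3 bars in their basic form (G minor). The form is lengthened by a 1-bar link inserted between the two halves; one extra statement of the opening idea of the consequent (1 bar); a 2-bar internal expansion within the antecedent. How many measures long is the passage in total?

Basic contrasting period: 3 + 3 = 6 bars.
6 (basic form) + 1 (link) + 1 (extra statement) + 2 (internal expansion) = 10.

10 measures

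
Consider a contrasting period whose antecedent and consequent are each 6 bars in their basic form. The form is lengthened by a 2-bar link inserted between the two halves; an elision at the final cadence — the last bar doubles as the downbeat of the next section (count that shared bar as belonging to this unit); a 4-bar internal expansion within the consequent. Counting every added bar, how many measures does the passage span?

Basic contrasting period: 6 + 6 = 12 bars.
12 (basic form) + 2 (link) + 4 (internal expansion) = 18.
The elision shares a bar with the next section but does not change this unit's count.

18 measures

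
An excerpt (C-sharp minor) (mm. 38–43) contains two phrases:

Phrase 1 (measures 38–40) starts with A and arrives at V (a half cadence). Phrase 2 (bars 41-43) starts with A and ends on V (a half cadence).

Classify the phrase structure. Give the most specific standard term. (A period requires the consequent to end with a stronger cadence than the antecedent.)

repeated phrase

Both phrases have the same opening (A) and the same cadence (half cadence): the second is a restatement, not a consequent, so this is a repeated phrase rather than a period.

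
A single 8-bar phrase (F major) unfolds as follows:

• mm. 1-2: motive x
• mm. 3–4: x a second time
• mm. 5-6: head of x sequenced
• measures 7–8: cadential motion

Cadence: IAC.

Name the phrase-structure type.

sentence

Basic idea (mm. 1–2) + its repetition (measures 3–4) form the presentation; fragmentation and cadence (mm. 5-8) form the continuation — the 8-bar whole is a sentence.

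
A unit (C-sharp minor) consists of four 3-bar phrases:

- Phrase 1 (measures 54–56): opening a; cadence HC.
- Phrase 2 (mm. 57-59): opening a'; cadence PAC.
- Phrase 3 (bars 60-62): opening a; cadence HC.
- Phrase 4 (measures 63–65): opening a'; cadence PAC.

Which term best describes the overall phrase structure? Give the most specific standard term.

repeated period

The cadence pattern HC–PAC–HC–PAC is weak–strong twice, and phrases 3–4 restate phrases 1–2: a period heard twice, not a double period (which would end weakly at phrase 2).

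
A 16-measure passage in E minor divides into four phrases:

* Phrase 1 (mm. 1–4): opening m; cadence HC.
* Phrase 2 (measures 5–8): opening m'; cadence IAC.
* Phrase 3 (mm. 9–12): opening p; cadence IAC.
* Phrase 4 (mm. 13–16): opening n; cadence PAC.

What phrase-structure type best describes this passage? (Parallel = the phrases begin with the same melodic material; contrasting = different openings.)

contrasting double period

Four phrases in two halves: the first half (mm. 1–8) ends with an imperfect authentic cadence, the second (bars 9–16) with a perfect authentic cadence — a large antecedent–consequent pair, i.e. a double period.
Phrase 3 begins with different material from phrase 1, making it contrasting.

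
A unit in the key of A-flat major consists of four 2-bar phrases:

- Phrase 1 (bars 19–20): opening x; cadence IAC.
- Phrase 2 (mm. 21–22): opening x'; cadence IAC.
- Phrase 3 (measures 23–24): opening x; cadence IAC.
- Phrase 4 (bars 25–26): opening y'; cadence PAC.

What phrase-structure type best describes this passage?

Four phrases in two halves: the first half (mm. 19-22) ends with an imperfect authentic cadence, the second (mm. 23–26) with a perfect authentic cadence — a large antecedent–consequent pair, i.e. a double period.
Phrase 3 begins with the same material as phrase 1, making it parallel.

parallel double period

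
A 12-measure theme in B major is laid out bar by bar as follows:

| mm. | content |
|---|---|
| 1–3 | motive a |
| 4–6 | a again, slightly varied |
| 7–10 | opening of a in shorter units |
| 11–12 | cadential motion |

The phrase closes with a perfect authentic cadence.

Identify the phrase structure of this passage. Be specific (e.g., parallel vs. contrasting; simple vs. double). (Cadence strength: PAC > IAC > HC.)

sentence

Basic idea (bars 1-3) + its repetition (mm. 4-6) form the presentation; fragmentation and cadence (measures 7-12) form the continuation — the 12-bar whole is a sentence.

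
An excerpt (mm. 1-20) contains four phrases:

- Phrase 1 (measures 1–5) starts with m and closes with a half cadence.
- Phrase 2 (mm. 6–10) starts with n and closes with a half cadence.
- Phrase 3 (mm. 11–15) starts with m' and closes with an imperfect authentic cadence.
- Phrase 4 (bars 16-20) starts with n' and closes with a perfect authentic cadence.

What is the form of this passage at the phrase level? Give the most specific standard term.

Four phrases in two halves: the first half (measures 1-10) ends with a half cadence, the second (mm. 11–20) with a perfect authentic cadence — a large antecedent–consequent pair, i.e. a double period.
Phrase 3 begins with the same material as phrase 1, making it parallel.

parallel double period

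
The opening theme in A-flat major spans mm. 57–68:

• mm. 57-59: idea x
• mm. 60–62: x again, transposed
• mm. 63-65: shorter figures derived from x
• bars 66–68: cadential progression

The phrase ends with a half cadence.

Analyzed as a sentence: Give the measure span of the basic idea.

measures 57–59

The presentation of a sentence is the basic idea (mm. 57-59) plus its repetition (bars 60–62); the basic idea is therefore mm. 57-59.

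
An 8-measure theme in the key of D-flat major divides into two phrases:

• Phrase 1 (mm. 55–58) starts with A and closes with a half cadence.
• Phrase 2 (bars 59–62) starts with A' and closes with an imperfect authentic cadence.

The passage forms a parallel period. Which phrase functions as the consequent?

The phrase ending with the weaker cadence (half cadence) is the antecedent; the one ending more conclusively (imperfect authentic cadence) is the consequent. The consequent is phrase 2.

phrase 2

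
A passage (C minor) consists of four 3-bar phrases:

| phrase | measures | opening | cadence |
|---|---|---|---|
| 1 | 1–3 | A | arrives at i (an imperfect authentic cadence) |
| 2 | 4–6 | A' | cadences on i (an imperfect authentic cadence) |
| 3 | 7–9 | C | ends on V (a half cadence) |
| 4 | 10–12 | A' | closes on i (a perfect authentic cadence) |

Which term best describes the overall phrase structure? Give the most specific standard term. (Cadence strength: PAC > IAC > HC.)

Four phrases in two halves: the first half (measures 1-6) ends with an imperfect authentic cadence, the second (bars 7-12) with a perfect authentic cadence — a large antecedent–consequent pair, i.e. a double period.
Phrase 3 begins with different material from phrase 1, making it contrasting.

contrasting double period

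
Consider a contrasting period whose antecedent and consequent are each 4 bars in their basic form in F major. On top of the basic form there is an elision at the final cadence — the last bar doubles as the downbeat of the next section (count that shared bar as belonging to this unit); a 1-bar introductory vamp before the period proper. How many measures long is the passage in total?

9 measures

Basic contrasting period: 4 + 4 = 8 bars.
8 (basic form) + 1 (introduction) = 9.
The elision shares a bar with the next section but does not change this unit's count.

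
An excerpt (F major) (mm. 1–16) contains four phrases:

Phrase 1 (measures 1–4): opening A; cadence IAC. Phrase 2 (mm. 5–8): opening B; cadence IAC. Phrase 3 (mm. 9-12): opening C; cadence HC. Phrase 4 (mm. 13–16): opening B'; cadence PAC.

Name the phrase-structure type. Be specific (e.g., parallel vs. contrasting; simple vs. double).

contrasting double period

Four phrases in two halves: the first half (mm. 1–8) ends with an imperfect authentic cadence, the second (measures 9–16) with a perfect authentic cadence — a large antecedent–consequent pair, i.e. a double period.
Phrase 3 begins with different material from phrase 1, making it contrasting.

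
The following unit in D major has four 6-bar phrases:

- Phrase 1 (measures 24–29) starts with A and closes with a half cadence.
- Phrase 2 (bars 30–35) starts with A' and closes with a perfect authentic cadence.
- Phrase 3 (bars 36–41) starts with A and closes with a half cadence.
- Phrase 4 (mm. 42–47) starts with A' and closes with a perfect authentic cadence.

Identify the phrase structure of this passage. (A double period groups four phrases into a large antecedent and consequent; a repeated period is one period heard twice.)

repeated period

The cadence pattern HC–PAC–HC–PAC is weak–strong twice, and phrases 3–4 restate phrases 1–2: a period heard twice, not a double period (which would end weakly at phrase 2).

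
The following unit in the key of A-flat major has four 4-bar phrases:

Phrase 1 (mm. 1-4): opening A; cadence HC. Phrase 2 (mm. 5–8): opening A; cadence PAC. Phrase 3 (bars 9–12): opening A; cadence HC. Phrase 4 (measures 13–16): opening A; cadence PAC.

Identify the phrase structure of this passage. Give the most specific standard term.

repeated period

The cadence pattern HC–PAC–HC–PAC is weak–strong twice, and phrases 3–4 restate phrases 1–2: a period heard twice, not a double period (which would end weakly at phrase 2).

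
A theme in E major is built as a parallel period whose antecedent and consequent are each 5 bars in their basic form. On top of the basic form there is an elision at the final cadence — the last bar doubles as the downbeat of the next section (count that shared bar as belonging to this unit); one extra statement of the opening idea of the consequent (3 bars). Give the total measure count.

13 measures

Basic parallel period: 5 + 5 = 10 bars.
10 (basic form) + 3 (extra statement) = 13.
The elision shares a bar with the next section but does not change this unit's count.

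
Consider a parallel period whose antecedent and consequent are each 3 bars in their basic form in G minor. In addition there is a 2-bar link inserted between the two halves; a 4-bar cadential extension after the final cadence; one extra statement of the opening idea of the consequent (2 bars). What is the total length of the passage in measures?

Basic parallel period: 3 + 3 = 6 bars.
6 (basic form) + 2 (link) + 4 (cadential extension) + 2 (extra statement) = 14.

14 measures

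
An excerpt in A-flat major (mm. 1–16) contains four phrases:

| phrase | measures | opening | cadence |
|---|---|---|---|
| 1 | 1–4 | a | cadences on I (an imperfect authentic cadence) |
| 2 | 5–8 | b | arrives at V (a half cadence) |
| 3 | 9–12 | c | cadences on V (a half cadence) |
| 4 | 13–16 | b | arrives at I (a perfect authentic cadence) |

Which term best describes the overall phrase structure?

Four phrases in two halves: the first half (mm. 1–8) ends with a half cadence, the second (mm. 9–16) with a perfect authentic cadence — a large antecedent–consequent pair, i.e. a double period.
Phrase 3 begins with different material from phrase 1, making it contrasting.

contrasting double period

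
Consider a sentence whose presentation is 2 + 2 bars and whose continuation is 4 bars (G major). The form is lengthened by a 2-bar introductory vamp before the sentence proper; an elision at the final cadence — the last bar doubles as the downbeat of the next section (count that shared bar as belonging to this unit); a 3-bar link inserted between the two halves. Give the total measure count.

Basic sentence: 2 + 2 + 4 = 8 bars.
8 (basic form) + 2 (introduction) + 3 (link) = 13.
The elision shares a bar with the next section but does not change this unit's count.

13 measures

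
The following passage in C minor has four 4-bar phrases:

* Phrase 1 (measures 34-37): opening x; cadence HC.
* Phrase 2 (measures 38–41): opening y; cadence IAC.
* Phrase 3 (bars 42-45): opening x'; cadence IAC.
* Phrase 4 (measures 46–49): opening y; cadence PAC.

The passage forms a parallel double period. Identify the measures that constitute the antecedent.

In a double period the four phrases pair into a large antecedent (phrases 1–2, ending imperfect authentic cadence) and a large consequent (phrases 3–4, ending perfect authentic cadence). The antecedent spans measures 34–41.

measures 34–41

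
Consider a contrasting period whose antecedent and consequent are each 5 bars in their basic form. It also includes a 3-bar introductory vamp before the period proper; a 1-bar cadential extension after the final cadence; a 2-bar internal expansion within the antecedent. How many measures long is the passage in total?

Basic contrasting period: 5 + 5 = 10 bars.
10 (basic form) + 3 (introduction) + 1 (cadential extension) + 2 (internal expansion) = 16.

16 measures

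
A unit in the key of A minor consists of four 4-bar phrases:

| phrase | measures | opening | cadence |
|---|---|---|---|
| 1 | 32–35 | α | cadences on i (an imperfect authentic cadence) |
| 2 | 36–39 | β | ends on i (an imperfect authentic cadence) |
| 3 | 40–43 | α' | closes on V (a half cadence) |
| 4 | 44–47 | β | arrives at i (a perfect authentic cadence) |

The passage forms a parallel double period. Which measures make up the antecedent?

measures 32–39

In a double period the first pair of phrases (ending imperfect authentic cadence) is the large antecedent and the second pair (ending perfect authentic cadence) is the large consequent; the antecedent is measures 32–39.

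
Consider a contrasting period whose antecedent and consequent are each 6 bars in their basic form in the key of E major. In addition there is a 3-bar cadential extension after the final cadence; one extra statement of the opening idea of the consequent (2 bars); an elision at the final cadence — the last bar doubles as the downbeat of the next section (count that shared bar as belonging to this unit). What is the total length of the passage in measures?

17 measures

Basic contrasting period: 6 + 6 = 12 bars.
12 (basic form) + 3 (cadential extension) + 2 (extra statement) = 17.
The elision shares a bar with the next section but does not change this unit's count.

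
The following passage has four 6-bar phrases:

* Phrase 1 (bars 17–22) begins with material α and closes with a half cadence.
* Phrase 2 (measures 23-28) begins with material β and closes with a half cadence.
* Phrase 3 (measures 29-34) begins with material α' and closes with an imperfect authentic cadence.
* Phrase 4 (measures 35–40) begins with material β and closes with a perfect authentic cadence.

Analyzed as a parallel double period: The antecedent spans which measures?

measures 17–28

In a double period the four phrases pair into a large antecedent (phrases 1–2, ending half cadence) and a large consequent (phrases 3–4, ending perfect authentic cadence). The antecedent spans measures 17–28.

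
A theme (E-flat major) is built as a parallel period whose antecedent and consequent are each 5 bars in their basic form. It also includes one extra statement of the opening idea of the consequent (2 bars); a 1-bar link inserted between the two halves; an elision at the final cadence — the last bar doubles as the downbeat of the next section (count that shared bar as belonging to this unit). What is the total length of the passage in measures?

13 measures

Basic parallel period: 5 + 5 = 10 bars.
10 (basic form) + 2 (extra statement) + 1 (link) = 13.
The elision shares a bar with the next section but does not change this unit's count.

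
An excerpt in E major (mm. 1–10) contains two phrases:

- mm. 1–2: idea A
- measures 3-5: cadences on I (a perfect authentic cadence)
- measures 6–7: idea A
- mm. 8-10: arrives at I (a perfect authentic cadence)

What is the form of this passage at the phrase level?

repeated phrase

Both phrases have the same opening (A) and the same cadence (perfect authentic cadence): the second is a restatement, not a consequent, so this is a repeated phrase rather than a period.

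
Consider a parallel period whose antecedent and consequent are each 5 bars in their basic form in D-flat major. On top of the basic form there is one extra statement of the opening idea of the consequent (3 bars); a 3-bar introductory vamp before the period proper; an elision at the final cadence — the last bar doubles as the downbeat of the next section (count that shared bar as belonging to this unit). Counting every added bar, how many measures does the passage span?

16 measures

Basic parallel period: 5 + 5 = 10 bars.
10 (basic form) + 3 (extra statement) + 3 (introduction) = 16.
The elision shares a bar with the next section but does not change this unit's count.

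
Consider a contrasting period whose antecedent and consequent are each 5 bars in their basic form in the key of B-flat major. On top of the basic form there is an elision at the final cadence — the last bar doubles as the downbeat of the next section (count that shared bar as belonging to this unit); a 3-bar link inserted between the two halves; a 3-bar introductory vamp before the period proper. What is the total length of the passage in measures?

Basic contrasting period: 5 + 5 = 10 bars.
10 (basic form) + 3 (link) + 3 (introduction) = 16.
The elision shares a bar with the next section but does not change this unit's count.

16 measures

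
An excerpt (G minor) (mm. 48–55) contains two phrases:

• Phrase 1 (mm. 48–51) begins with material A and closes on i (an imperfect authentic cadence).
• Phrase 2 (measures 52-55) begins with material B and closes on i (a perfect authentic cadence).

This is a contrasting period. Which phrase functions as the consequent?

The phrase ending with the weaker cadence (imperfect authentic cadence) is the antecedent; the one ending more conclusively (perfect authentic cadence) is the consequent. The consequent is phrase 2.

phrase 2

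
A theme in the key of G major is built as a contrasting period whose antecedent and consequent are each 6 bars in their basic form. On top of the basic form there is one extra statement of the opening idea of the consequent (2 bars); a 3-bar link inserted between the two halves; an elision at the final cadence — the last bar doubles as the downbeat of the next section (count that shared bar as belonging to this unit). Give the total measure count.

Basic contrasting period: 6 + 6 = 12 bars.
12 (basic form) + 2 (extra statement) + 3 (link) = 17.
The elision shares a bar with the next section but does not change this unit's count.

17 measures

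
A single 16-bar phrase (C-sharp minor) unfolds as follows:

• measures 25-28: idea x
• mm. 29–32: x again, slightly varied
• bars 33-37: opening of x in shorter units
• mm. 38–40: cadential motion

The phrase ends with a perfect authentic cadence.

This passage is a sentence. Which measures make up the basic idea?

The presentation of a sentence is the basic idea (mm. 25-28) plus its repetition (bars 29–32); the basic idea is therefore mm. 25-28.

measures 25–28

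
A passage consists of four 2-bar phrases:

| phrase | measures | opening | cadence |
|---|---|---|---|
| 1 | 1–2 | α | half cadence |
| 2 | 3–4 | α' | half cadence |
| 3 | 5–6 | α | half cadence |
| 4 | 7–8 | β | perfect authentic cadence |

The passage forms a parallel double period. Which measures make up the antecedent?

measures 1–4

In a double period the four phrases pair into a large antecedent (phrases 1–2, ending half cadence) and a large consequent (phrases 3–4, ending perfect authentic cadence). The antecedent spans bars 1–4.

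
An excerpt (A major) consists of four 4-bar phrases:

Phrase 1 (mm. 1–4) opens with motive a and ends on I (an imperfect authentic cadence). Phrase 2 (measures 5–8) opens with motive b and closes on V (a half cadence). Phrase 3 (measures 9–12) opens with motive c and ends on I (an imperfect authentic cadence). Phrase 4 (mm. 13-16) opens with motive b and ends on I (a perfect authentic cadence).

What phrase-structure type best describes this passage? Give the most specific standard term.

contrasting double period

Four phrases in two halves: the first half (mm. 1–8) ends with a half cadence, the second (mm. 9-16) with a perfect authentic cadence — a large antecedent–consequent pair, i.e. a double period.
Phrase 3 begins with different material from phrase 1, making it contrasting.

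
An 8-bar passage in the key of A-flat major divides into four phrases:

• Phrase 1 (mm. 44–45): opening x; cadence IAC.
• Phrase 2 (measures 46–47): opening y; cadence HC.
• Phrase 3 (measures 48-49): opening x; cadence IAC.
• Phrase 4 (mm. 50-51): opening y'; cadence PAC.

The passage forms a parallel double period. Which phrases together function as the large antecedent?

In a double period the first pair of phrases (ending half cadence) is the large antecedent and the second pair (ending perfect authentic cadence) is the large consequent; the antecedent is phrases 1 and 2.

phrases 1 and 2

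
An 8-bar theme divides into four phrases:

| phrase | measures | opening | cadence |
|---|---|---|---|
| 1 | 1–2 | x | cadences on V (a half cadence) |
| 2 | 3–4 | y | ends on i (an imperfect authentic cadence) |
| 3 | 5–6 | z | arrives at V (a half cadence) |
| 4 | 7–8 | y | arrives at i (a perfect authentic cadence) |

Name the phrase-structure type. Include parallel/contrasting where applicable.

contrasting double period

Four phrases in two halves: the first half (bars 1–4) ends with an imperfect authentic cadence, the second (mm. 5–8) with a perfect authentic cadence — a large antecedent–consequent pair, i.e. a double period.
Phrase 3 begins with different material from phrase 1, making it contrasting.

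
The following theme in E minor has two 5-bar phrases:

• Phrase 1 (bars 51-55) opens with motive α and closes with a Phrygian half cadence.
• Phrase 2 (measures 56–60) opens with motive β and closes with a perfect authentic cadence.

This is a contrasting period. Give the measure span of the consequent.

measures 56–60

The phrase ending with the weaker cadence (Phrygian half cadence) is the antecedent; the one ending more conclusively (perfect authentic cadence) is the consequent. The consequent is measures 56–60.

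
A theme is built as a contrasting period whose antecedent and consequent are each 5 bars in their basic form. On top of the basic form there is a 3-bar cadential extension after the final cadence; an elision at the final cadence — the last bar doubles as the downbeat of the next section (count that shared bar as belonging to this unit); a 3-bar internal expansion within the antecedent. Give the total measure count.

16 measures

Basic contrasting period: 5 + 5 = 10 bars.
10 (basic form) + 3 (cadential extension) + 3 (internal expansion) = 16.
The elision shares a bar with the next section but does not change this unit's count.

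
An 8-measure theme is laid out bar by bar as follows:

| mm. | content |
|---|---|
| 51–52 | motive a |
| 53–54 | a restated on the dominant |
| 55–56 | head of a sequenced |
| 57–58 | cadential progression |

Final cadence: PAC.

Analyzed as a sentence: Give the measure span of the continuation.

After the presentation (mm. 51–54), the continuation covers the fragmentation through the cadence: bars 55–58.

measures 55–58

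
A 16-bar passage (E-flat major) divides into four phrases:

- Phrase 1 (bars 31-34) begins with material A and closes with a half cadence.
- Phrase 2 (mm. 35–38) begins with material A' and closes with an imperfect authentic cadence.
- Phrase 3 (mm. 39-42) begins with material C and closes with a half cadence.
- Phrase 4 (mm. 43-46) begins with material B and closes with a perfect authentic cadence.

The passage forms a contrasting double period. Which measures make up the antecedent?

In a double period the four phrases pair into a large antecedent (phrases 1–2, ending imperfect authentic cadence) and a large consequent (phrases 3–4, ending perfect authentic cadence). The antecedent spans bars 31–38.

measures 31–38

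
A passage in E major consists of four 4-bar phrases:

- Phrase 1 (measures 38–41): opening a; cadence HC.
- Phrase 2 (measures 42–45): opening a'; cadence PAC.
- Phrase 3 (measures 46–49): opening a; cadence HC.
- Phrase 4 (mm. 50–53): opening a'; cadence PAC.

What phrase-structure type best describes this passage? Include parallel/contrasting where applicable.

The cadence pattern HC–PAC–HC–PAC is weak–strong twice, and phrases 3–4 restate phrases 1–2: a period heard twice, not a double period (which would end weakly at phrase 2).

repeated period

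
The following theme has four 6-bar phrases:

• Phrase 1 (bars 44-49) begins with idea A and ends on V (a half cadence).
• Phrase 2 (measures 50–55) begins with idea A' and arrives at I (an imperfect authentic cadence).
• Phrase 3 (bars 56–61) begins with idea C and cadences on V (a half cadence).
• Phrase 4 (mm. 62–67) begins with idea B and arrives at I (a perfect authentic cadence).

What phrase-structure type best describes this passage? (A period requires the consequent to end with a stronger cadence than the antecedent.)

Four phrases in two halves: the first half (mm. 44-55) ends with an imperfect authentic cadence, the second (measures 56–67) with a perfect authentic cadence — a large antecedent–consequent pair, i.e. a double period.
Phrase 3 begins with different material from phrase 1, making it contrasting.

contrasting double period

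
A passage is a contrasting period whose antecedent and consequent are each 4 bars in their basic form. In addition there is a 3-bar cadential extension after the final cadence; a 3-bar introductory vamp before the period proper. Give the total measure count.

14 measures

Basic contrasting period: 4 + 4 = 8 bars.
8 (basic form) + 3 (cadential extension) + 3 (introduction) = 14.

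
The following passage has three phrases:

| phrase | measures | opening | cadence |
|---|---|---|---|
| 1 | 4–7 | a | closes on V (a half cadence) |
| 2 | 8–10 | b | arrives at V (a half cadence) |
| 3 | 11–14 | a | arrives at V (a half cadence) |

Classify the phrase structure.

phrase group

The final phrase closes with a half cadence, which is not stronger than the preceding half cadence; the 3 phrases lack an overall antecedent–consequent design and so form a phrase group.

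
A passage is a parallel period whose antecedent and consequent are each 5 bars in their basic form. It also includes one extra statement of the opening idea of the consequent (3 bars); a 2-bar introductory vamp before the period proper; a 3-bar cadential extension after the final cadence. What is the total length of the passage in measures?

18 measures

Basic parallel period: 5 + 5 = 10 bars.
10 (basic form) + 3 (extra statement) + 2 (introduction) + 3 (cadential extension) = 18.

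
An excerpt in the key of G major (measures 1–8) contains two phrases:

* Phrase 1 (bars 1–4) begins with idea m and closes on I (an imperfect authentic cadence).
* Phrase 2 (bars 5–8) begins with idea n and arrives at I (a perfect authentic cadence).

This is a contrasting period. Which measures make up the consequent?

The phrase ending with the weaker cadence (imperfect authentic cadence) is the antecedent; the one ending more conclusively (perfect authentic cadence) is the consequent. The consequent is measures 5–8.

measures 5–8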